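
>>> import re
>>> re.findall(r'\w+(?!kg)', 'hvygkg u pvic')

['hvygkg', 'u', 'pvic']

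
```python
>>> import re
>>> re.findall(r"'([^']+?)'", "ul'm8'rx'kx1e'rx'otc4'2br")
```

['m8', 'kx1e', 'otc4']

Walking the string: at [2:6] match "'m8'", group 1 = 'm8'; at [8:14] match "'kx1e'", group 1 = 'kx1e'; at [16:22] match "'otc4'", group 1 = 'otc4'.
With a single group, `findall` returns only what that group captured — 3 items.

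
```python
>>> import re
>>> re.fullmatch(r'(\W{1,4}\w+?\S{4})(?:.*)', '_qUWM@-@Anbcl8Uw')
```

None

Pattern: 1 to 4 of a non-word character, then one or more of a word character (lazy), then exactly 4 of a non-whitespace character (captured); then zero or more of any character (non-capturing group).
`fullmatch` succeeds only if the pattern covers the string from start to end.
Here the string isn't matched end-to-end, so the call returns None.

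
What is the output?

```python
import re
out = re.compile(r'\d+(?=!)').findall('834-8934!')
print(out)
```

Because the assertion is zero-width, the text it checks is not consumed and won't appear in the result.
No capturing groups, so `findall` returns the 1 full match string.

['8934']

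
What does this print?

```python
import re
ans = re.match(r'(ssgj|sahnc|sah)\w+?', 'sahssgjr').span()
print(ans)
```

With `match`, the pattern is implicitly anchored at the beginning.
The match spans [0:4] → 'sahs'.
Captured: group 1 = 'sah'.

(0, 4)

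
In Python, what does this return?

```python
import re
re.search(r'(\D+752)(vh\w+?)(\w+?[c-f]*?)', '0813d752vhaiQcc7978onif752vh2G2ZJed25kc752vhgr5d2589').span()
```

(4, 12)

Pattern: one or more of a non-digit, then the literal '752' (captured); then the literal 'vh', then one or more of a word character (lazy) (captured); then one or more of a word character (lazy), then zero or more of a character in [c-f] (lazy) (captured).
The match spans [4:12] → 'd752vhai'.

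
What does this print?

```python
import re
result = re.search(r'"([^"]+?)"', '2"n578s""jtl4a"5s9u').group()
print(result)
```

The match spans [1:8] → '"n578s"'.

"n578s"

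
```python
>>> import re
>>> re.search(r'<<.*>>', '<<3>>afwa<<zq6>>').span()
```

(0, 16)

The match spans [0:16] → '<<3>>afwa<<zq6>>'.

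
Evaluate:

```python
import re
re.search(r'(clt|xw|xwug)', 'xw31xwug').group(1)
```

'xw'

The match spans [0:2] → 'xw'.
Captured: group 1 = 'xw'.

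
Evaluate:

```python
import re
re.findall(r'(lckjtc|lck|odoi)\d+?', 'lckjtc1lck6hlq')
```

['lckjtc', 'lck']

Because there's exactly one group, `findall` drops the full match and keeps group 1 from each hit.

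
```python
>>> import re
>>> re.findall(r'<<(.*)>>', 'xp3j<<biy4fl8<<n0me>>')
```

['biy4fl8<<n0me']

Scanning left to right: at [4:21] match '<<biy4fl8<<n0me>>', group 1 = 'biy4fl8<<n0me'.
`findall` collects group 1 from the one match (1 total).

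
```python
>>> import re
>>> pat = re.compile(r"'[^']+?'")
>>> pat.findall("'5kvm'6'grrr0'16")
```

With no groups in the pattern, `findall` gives back each whole match — 2 here.

["'5kvm'", "'grrr0'"]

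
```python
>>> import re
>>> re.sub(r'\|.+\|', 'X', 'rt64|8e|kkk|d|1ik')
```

'rt64X1ik'

Matches: at [4:14] → '|8e|kkk|d|'.
`sub` substitutes 'X' at each match site.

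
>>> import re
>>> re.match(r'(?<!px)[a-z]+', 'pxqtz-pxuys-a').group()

'pxqtz'

With `match`, the pattern is implicitly anchored at the beginning.
The match spans [0:5] → 'pxqtz'.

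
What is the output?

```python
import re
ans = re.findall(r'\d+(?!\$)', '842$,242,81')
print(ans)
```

['84', '242', '81']

A negative assertion filters positions out without eating any characters.
With no groups in the pattern, `findall` gives back each whole match — 3 here.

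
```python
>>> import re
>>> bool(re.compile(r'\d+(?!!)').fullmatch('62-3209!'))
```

`re.fullmatch` requires the pattern to consume the entire string.
Here the pattern can't cover the whole string, so the call returns None, and `bool(None)` is False.

False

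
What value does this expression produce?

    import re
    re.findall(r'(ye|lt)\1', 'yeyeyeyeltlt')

A backreference is literal: `\1` must see the identical characters the first group matched.
Walking the string: at [0:4] match 'yeye', group 1 = 'ye'; at [4:8] match 'yeye', group 1 = 'ye'; at [8:12] match 'ltlt', group 1 = 'lt'.
`findall` collects group 1 from each match (3 total).

['ye', 'ye', 'lt']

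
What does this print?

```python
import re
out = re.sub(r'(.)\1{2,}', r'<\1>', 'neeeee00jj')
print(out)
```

n<e>00jj

`\1` has to match the exact text group 1 already captured.
Each match is replaced using the text its own group 1 captured.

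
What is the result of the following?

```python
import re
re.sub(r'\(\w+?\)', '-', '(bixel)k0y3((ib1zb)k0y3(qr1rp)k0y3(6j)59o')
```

Matches: at [0:7] → '(bixel)'; at [12:19] → '(ib1zb)'; at [23:30] → '(qr1rp)'; at [34:38] → '(6j)'.
Each match is replaced by '-'.

'-k0y3(-k0y3-k0y3-59o'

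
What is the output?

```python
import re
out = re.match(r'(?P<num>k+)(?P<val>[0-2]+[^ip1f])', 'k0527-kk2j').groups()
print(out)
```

('k', '05')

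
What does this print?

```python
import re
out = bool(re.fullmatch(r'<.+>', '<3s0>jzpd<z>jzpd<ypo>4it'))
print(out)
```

For `fullmatch`, every character of the input must be accounted for by the pattern.
Here there's no way to consume every character, so the call returns None, and `bool(None)` is False.

False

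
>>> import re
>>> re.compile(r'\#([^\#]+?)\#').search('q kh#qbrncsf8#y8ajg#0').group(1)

'qbrncsf8'

`search` walks the string left to right and returns the first match it finds.
The match spans [4:14] → '#qbrncsf8#'.
Captured: group 1 = 'qbrncsf8'.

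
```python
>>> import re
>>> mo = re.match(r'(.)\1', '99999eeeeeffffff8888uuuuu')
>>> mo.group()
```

'99'

`re.match` won't scan ahead — the pattern has to work from the very first character.
The match spans [0:2] → '99'.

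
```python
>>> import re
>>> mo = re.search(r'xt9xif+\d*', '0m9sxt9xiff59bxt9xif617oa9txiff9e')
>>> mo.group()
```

Pattern: the literal 'xt9', then the literal 'xi'; then one or more of the literal 'f', then zero or more of a digit.
`search` walks the string left to right and returns the first match it finds.
The match spans [4:13] → 'xt9xiff59'.

'xt9xiff59'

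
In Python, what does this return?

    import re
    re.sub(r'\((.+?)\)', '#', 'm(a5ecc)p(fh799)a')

Matches: at [1:8] → '(a5ecc)'; at [9:16] → '(fh799)'.
`sub` substitutes '#' at each match site.

'm#p#a'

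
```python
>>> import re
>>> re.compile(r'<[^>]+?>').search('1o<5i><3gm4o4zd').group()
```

`re.search` tries every starting position until one works.
The match spans [2:6] → '<5i>'.

'<5i>'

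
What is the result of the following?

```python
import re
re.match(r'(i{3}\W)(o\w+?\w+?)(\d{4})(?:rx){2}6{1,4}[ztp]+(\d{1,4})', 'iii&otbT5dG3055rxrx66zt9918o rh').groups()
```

The match spans [0:27] → 'iii&otbT5dG3055rxrx66zt9918'.
Captured: group 1 = 'iii&', group 2 = 'otbT5dG', group 3 = '3055', group 4 = '9918'.

('iii&', 'otbT5dG', '3055', '9918')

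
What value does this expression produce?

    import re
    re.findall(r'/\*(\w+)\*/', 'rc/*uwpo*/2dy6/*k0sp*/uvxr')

['uwpo', 'k0sp']

Walking the string: at [2:10] match '/*uwpo*/', group 1 = 'uwpo'; at [14:22] match '/*k0sp*/', group 1 = 'k0sp'.
With a single group, `findall` returns only what that group captured — 2 items.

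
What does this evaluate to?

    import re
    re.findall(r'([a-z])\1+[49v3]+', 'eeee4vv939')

`\1` is not a pattern — it's the concrete string captured by group 1, re-applied verbatim.
Matches: at [0:10] match 'eeee4vv939', group 1 = 'e'.
Because there's exactly one group, `findall` drops the full match and keeps group 1 from the one hit.

['e']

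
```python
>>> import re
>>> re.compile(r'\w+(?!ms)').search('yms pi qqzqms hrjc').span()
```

(0, 3)

Because the assertion is negative and zero-width, positions next to the forbidden text are skipped.
The match spans [0:3] → 'yms'.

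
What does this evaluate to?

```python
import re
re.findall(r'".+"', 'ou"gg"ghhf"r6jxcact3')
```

['"gg"ghhf"']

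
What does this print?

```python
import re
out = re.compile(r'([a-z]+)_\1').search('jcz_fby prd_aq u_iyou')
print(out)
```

None

`\1` has to match the exact text group 1 already captured.
`re.search` scans for the first position where the pattern succeeds.
Here nothing in the string fits, so the call returns None.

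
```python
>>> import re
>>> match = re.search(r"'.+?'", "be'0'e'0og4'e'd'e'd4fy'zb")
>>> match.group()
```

A non-greedy quantifier consumes as few characters as it can — just enough that the remainder of the pattern still matches from where it stops; whatever follows it matches normally.
`search` walks the string left to right and returns the first match it finds.
The match spans [2:5] → "'0'".

"'0'"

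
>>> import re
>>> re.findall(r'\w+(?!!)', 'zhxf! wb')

Because the assertion is negative and zero-width, positions next to the forbidden text are skipped.
No capturing groups, so `findall` returns the 2 full match strings.

['zhx', 'wb']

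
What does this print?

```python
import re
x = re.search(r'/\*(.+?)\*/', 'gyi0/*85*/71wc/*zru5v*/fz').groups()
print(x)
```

('85',)

A non-greedy quantifier consumes as few characters as it can — just enough that the remainder of the pattern still matches from where it stops; whatever follows it matches normally.
`re.search` scans for the first position where the pattern succeeds.
The match spans [4:10] → '/*85*/'.
Captured: group 1 = '85'.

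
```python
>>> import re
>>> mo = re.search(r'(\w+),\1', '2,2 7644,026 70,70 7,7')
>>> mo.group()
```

'2,2'

`\1` is not a pattern — it's the concrete string captured by group 1, re-applied verbatim.
`search` walks the string left to right and returns the first match it finds.
The match spans [0:3] → '2,2'.
Captured: group 1 = '2'.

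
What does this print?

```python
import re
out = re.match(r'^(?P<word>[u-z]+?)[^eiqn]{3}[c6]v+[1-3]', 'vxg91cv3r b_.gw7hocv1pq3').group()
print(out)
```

`re.match` only tries the pattern at the start of the string.
The match spans [0:8] → 'vxg91cv3'.

vxg91cv3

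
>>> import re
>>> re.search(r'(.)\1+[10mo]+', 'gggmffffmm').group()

'gggm'

`\1` has to match the exact text group 1 already captured.
`re.search` scans for the first position where the pattern succeeds.
The match spans [0:4] → 'gggm'.
Captured: group 1 = 'g'.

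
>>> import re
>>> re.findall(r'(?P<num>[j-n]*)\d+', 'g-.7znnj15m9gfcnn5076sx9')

['', 'nnj', 'm', 'nn', '']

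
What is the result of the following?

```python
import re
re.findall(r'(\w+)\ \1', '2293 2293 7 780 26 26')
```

The backreference `\1` re-matches whatever the first group consumed, character for character.
Matches: at [0:9] match '2293 2293', group 1 = '2293'; at [10:13] match '7 7', group 1 = '7'; at [16:21] match '26 26', group 1 = '26'.
One capturing group, so `findall` returns just the captured substring from each match — 3 in all.

['2293', '7', '26']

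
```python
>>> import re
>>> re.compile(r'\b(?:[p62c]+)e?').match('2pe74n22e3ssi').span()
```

(0, 3)

Pattern: a word boundary (`\b`, zero-width); then one or more of one of [p62c] (non-capturing group); then optionally a literal 'e'.
`re.match` won't scan ahead — the pattern has to work from the very first character.
The match spans [0:3] → '2pe'.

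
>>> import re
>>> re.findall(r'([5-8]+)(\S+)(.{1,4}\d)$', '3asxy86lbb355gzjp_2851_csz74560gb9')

[('86', 'lbb355gzjp_2851_csz74560g', 'b9')]

Pattern: one or more of a character in [5-8] (captured); then one or more of a non-whitespace character (captured); then 1 to 4 of any character, then a digit (captured); then anchored at the end.
Matches: at [5:34] match '86lbb355gzjp_2851_csz74560gb9', groups = ('86', 'lbb355gzjp_2851_csz74560g', 'b9').
With 3 capturing groups, `findall` returns a 3-tuple per match.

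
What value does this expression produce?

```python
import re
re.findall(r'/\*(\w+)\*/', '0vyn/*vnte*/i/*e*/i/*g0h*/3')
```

Matches: at [4:12] match '/*vnte*/', group 1 = 'vnte'; at [13:18] match '/*e*/', group 1 = 'e'; at [19:26] match '/*g0h*/', group 1 = 'g0h'.
`findall` collects group 1 from each match (3 total).

['vnte', 'e', 'g0h']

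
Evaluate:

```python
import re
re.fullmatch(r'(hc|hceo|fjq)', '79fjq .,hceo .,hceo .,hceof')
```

`re.fullmatch` is like wrapping the pattern in `^…$` (in single-line mode).
Here there's no way to consume every character, so the call returns None.

None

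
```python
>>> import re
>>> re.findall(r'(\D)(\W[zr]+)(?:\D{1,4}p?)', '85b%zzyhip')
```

[('b', '%zz')]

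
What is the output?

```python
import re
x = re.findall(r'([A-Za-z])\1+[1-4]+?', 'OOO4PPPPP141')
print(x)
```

`\1` has to match the exact text group 1 already captured.
Scanning left to right: at [0:4] match 'OOO4', group 1 = 'O'; at [4:10] match 'PPPPP1', group 1 = 'P'.
One capturing group, so `findall` returns just the captured substring from each match — 2 in all.

['O', 'P']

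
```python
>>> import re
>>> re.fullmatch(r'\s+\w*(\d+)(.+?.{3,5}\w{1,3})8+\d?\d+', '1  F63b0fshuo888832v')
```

None

`re.fullmatch` is like wrapping the pattern in `^…$` (in single-line mode).
Here the pattern can't cover the whole string, so the call returns None.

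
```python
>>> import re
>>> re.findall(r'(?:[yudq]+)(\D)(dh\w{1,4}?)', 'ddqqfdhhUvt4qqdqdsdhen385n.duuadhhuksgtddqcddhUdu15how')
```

Pattern: one or more of one of [yudq] (non-capturing group); then a non-digit (captured); then the literal 'dh', then 1 to 4 of a word character (lazy) (captured).
The `?` after the quantifier makes it lazy — it takes as little as possible before letting the rest of the pattern try.
Scanning left to right: at [0:8] match 'ddqqfdhh', groups = ('f', 'dhh'); at [12:21] match 'qqdqdsdhe', groups = ('s', 'dhe'); at [27:34] match 'duuadhh', groups = ('a', 'dhh').
Multiple groups make `findall` return tuples — one 2-tuple for each match.

[('f', 'dhh'), ('s', 'dhe'), ('a', 'dhh')]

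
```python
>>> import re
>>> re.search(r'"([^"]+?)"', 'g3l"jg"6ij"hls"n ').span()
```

The match spans [3:7] → '"jg"'.

(3, 7)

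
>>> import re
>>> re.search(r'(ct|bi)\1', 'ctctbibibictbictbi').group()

'ctct'

`\1` is not a pattern — it's the concrete string captured by group 1, re-applied verbatim.
The match spans [0:4] → 'ctct'.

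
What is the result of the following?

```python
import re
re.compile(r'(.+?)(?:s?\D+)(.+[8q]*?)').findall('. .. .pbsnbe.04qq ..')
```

[('.', '04qq ..')]

Pattern: one or more of any character (lazy) (captured); then optionally the literal 's', then one or more of a non-digit (non-capturing group); then one or more of any character, then zero or more of one of [8q] (lazy) (captured).
Matches: at [0:20] match '. .. .pbsnbe.04qq ..', groups = ('.', '04qq ..').
Multiple groups make `findall` return tuples — one 2-tuple for the one match.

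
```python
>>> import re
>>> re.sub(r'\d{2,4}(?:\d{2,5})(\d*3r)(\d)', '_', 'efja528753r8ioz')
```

Every occurrence is swapped for '_'.

'efja_ioz'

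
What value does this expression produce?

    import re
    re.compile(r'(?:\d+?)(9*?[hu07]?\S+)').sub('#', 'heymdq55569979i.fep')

'heymdq#'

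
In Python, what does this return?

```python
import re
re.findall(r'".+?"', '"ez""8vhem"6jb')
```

Because the quantifier is non-greedy, it stops expanding at the earliest point where the rest of the pattern can succeed.
Walking the string: at [0:4] → '"ez"'; at [4:11] → '"8vhem"'.
With no groups in the pattern, `findall` gives back each whole match — 2 here.

['"ez"', '"8vhem"']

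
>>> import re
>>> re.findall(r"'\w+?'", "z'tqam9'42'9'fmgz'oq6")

["'tqam9'", "'9'"]

Since nothing is captured, `findall` lists the 2 matched substrings directly.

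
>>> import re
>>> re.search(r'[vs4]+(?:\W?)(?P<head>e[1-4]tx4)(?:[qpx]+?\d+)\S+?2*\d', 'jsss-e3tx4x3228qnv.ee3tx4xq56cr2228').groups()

This matches one or more of one of [vs4]; then optionally a non-word character (non-capturing group); then the literal 'e', then a character in [1-4], then the literal 'tx4' (captured as 'head'); then one or more of one of [qpx] (lazy), then one or more of a digit (non-capturing group); then one or more of a non-whitespace character (lazy), then zero or more of a literal '2', then a digit.
With the lazy modifier that quantifier settles for the fewest repetitions that let the rest of the pattern succeed (the atoms after it are unaffected and can still be greedy).
`re.search` scans for the first position where the pattern succeeds.
The match spans [1:22] → 'sss-e3tx4x3228qnv.ee3'.
Captured: group 1 = 'e3tx4'.

('e3tx4',)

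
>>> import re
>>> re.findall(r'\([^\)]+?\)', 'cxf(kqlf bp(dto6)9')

['(kqlf bp(dto6)']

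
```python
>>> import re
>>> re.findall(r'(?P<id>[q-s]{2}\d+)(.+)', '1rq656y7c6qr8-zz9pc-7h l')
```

[('rq656', 'y7c6qr8-zz9pc-7h l')]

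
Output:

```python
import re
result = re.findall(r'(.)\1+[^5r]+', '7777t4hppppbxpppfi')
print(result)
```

['7']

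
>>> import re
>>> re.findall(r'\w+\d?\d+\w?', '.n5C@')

The pattern matches one or more of a word character, then optionally a digit, then one or more of a digit; then optionally a word character.
Matches: at [1:4] → 'n5C'.
`findall` yields the raw match text (1 of them) because the pattern has no groups.

['n5C']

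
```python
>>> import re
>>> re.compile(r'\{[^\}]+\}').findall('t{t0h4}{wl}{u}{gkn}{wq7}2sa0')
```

['{t0h4}', '{wl}', '{u}', '{gkn}', '{wq7}']

Matches: at [1:7] → '{t0h4}'; at [7:11] → '{wl}'; at [11:14] → '{u}'; at [14:19] → '{gkn}'; at [19:24] → '{wq7}'.
`findall` yields the raw match text (5 of them) because the pattern has no groups.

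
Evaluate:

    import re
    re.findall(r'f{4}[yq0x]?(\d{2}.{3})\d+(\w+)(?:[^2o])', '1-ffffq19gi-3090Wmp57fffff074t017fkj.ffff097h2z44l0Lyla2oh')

[('19gi-', 'Wmp57fffff074t017fkj'), ('97h2z', 'l0Lyla2o')]

The pattern matches exactly 4 of the literal 'f', then optionally one of [yq0x]; then exactly 2 of a digit, then exactly 3 of any character (captured); then one or more of a digit; then one or more of a word character (captured); then any character except [2o] (non-capturing group).
With 2 capturing groups, `findall` returns a 2-tuple per match.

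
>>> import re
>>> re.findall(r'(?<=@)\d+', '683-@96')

['96']

The `(?=…)`/`(?<=…)` assertion just peeks at neighbouring text; it doesn't advance the match position.
`findall` yields the raw match text (1 of them) because the pattern has no groups.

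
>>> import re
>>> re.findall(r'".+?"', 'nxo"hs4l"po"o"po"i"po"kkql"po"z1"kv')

Scanning left to right: at [3:9] → '"hs4l"'; at [11:14] → '"o"'; at [16:19] → '"i"'; at [21:27] → '"kkql"'; at [29:33] → '"z1"'.
Since nothing is captured, `findall` lists the 5 matched substrings directly.

['"hs4l"', '"o"', '"i"', '"kkql"', '"z1"']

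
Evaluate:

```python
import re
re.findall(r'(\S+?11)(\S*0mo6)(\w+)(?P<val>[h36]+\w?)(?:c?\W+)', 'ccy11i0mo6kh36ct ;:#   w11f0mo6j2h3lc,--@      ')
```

[('w11', 'f0mo6', 'j2h', '3l')]

The pattern matches one or more of a non-whitespace character (lazy), then the literal '11' (captured); then zero or more of a non-whitespace character, then the literal '0m', then the literal 'o6' (captured); then one or more of a word character (captured); then one or more of one of [h36], then optionally a word character (captured as 'val'); then optionally the literal 'c', then one or more of a non-word character (non-capturing group).
4 groups means the one result is a tuple of 4 captured strings — 1 here.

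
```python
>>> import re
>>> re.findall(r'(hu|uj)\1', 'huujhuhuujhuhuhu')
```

After group 1 captures some text, `\1` only succeeds where that same text appears again.
Because there's exactly one group, `findall` drops the full match and keeps group 1 from each hit.

['hu', 'hu']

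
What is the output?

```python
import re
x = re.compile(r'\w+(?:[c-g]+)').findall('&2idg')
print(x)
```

['2idg']

The pattern matches one or more of a word character; then one or more of a character in [c-g] (non-capturing group).
Scanning left to right: at [1:5] → '2idg'.
`findall` yields the raw match text (1 of them) because the pattern has no groups.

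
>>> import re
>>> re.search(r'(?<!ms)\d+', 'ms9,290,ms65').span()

Because the assertion is negative and zero-width, positions next to the forbidden text are skipped.
The match spans [4:7] → '290'.

(4, 7)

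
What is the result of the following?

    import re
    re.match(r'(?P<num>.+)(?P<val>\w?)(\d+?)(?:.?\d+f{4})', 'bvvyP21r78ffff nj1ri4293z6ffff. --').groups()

The pattern matches one or more of any character (captured as 'num'); then optionally a word character (captured as 'val'); then one or more of a digit (lazy) (captured); then optionally any character, then one or more of a digit, then exactly 4 of the literal 'f' (non-capturing group).
`match` is anchored at position 0; if the pattern doesn't fit there, it returns None.
The match spans [0:30] → 'bvvyP21r78ffff nj1ri4293z6ffff'.
Captured: group 1 = 'bvvyP21r78ffff nj1ri429', group 2 = '', group 3 = '3'.

('bvvyP21r78ffff nj1ri429', '', '3')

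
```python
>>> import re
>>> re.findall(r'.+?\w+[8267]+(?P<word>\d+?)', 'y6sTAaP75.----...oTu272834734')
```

['5', '3']

Pattern: one or more of any character (lazy), then one or more of a word character, then one or more of one of [8267]; then one or more of a digit (lazy) (captured as 'word').
A `+?`/`*?`/`{m,n}?` starts at its minimum and grows only as far as needed for what follows to match.
Scanning left to right: at [0:9] match 'y6sTAaP75', group 1 = '5'; at [9:28] match '.----...oTu27283473', group 1 = '3'.
One capturing group, so `findall` returns just the captured substring from each match — 2 in all.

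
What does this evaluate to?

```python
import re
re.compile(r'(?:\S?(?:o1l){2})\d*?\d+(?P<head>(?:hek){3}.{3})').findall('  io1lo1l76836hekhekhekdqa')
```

['hekhekhekdqa']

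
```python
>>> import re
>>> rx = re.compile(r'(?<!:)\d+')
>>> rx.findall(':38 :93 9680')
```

['8', '3', '9680']

A negative assertion filters positions out without eating any characters.
No capturing groups, so `findall` returns the 3 full match strings.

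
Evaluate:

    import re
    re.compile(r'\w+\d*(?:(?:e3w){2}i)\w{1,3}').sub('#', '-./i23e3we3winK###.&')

'-./####.&'

Pattern: one or more of a word character, then zero or more of a digit; then the literal 'e3w' repeated 2 times, then a literal 'i' (non-capturing group); then 1 to 3 of a word character.
Each match is replaced by '#'.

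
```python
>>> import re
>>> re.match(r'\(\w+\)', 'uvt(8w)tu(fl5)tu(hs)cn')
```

`re.match` won't scan ahead — the pattern has to work from the very first character.
Here the string doesn't start with a match, so the call returns None.

None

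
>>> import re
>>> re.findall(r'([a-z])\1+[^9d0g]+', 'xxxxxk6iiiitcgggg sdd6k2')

['x', 'g', 'd']

A backreference is literal: `\1` must see the identical characters the first group matched.
Scanning left to right: at [0:13] match 'xxxxxk6iiiitc', group 1 = 'x'; at [13:19] match 'gggg s', group 1 = 'g'; at [19:24] match 'dd6k2', group 1 = 'd'.
With a single group, `findall` returns only what that group captured — 3 items.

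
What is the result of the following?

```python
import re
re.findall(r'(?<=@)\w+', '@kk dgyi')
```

The `(?=…)`/`(?<=…)` assertion just peeks at neighbouring text; it doesn't advance the match position.
With no groups in the pattern, `findall` gives back each whole match — 1 here.

['kk']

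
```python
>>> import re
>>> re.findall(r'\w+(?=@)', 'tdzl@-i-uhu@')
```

The `(?=…)`/`(?<=…)` assertion just peeks at neighbouring text; it doesn't advance the match position.
Since nothing is captured, `findall` lists the 2 matched substrings directly.

['tdzl', 'uhu']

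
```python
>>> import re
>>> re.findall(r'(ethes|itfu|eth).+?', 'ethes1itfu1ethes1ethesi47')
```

Alternation isn't longest-match — the leftmost alternative that fits at this position is chosen.
Walking the string: at [0:6] match 'ethes1', group 1 = 'ethes'; at [6:11] match 'itfu1', group 1 = 'itfu'; at [11:17] match 'ethes1', group 1 = 'ethes'; at [17:23] match 'ethesi', group 1 = 'ethes'.
`findall` collects group 1 from each match (4 total).

['ethes', 'itfu', 'ethes', 'ethes']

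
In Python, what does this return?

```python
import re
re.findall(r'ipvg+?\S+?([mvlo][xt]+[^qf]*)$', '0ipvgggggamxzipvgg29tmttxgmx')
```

['mxzipvgg29tmttxgmx']

Pattern: the literal 'ipv', then one or more of a literal 'g' (lazy), then one or more of a non-whitespace character (lazy); then one of [mvlo], then one or more of one of [xt], then zero or more of any character except [qf] (captured); then anchored at the end.
Because the quantifier is non-greedy, it stops expanding at the earliest point where the rest of the pattern can succeed.
Scanning left to right: at [1:28] match 'ipvgggggamxzipvgg29tmttxgmx', group 1 = 'mxzipvgg29tmttxgmx'.
With a single group, `findall` returns only what that group captured — 1 item.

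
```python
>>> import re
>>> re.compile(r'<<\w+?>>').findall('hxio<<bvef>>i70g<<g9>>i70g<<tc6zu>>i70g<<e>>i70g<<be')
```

Since nothing is captured, `findall` lists the 4 matched substrings directly.

['<<bvef>>', '<<g9>>', '<<tc6zu>>', '<<e>>']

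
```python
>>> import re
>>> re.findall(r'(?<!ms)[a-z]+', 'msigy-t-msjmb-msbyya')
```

['msigy', 't', 'msjmb', 'msbyya']

The negative lookahead/lookbehind blocks any match where the forbidden context is present.
With no groups in the pattern, `findall` gives back each whole match — 4 here.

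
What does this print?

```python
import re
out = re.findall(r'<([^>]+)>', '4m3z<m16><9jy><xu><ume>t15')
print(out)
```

Because there's exactly one group, `findall` drops the full match and keeps group 1 from each hit.

['m16', '9jy', 'xu', 'ume']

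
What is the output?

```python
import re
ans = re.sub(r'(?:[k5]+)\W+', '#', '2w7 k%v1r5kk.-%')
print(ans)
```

2w7 #v1r#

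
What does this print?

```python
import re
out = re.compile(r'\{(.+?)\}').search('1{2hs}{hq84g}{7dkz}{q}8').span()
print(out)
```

The `?` after the quantifier makes it lazy — it takes as little as possible before letting the rest of the pattern try.
The match spans [1:6] → '{2hs}'.

(1, 6)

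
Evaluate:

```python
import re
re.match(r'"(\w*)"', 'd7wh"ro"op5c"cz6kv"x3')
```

With `match`, the pattern is implicitly anchored at the beginning.
Here position 0 doesn't satisfy it, so the call returns None.

None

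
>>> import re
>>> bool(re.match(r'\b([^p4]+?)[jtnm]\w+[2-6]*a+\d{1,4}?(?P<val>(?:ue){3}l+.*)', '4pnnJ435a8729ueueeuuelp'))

`re.match` won't scan ahead — the pattern has to work from the very first character.
Here position 0 doesn't satisfy it, so the call returns None, and `bool(None)` is False.

False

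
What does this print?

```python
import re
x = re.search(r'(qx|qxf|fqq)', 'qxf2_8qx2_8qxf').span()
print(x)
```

Branches in `(...|...)` are attempted left-to-right; the first branch that allows the whole pattern to succeed is taken.
`search` walks the string left to right and returns the first match it finds.
The match spans [0:2] → 'qx'.
Captured: group 1 = 'qx'.

(0, 2)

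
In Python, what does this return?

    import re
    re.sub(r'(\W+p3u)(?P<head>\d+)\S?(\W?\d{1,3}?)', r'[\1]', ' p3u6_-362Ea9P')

'[ p3u]62Ea9P'

This matches one or more of a non-word character, then the literal 'p3u' (captured); then one or more of a digit (captured as 'head'); then optionally a non-whitespace character; then optionally a non-word character, then 1 to 3 of a digit (lazy) (captured).
Lazy quantifiers expand one character at a time until the remainder of the pattern can match.
Matches: at [0:8] → ' p3u6_-3'.
`\1` in the replacement pulls in group 1's text for each match.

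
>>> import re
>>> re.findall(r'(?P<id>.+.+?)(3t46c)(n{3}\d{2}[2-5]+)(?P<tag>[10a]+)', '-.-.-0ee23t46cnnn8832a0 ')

This matches one or more of any character, then one or more of any character (lazy) (captured as 'id'); then the literal '3t4', then the literal '6c' (captured); then exactly 3 of a literal 'n', then exactly 2 of a digit, then one or more of a character in [2-5] (captured); then one or more of one of [10a] (captured as 'tag').
Matches: at [0:23] match '-.-.-0ee23t46cnnn8832a0', groups = ('-.-.-0ee2', '3t46c', 'nnn8832', 'a0').
4 groups means the one result is a tuple of 4 captured strings — 1 here.

[('-.-.-0ee2', '3t46c', 'nnn8832', 'a0')]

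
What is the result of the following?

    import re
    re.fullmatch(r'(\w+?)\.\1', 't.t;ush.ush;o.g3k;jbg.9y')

`fullmatch` succeeds only if the pattern covers the string from start to end.
Here the string isn't matched end-to-end, so the call returns None.

None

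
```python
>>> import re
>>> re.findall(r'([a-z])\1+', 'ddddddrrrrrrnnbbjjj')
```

['d', 'r', 'n', 'b', 'j']

After group 1 captures some text, `\1` only succeeds where that same text appears again.
Walking the string: at [0:6] match 'dddddd', group 1 = 'd'; at [6:12] match 'rrrrrr', group 1 = 'r'; at [12:14] match 'nn', group 1 = 'n'; at [14:16] match 'bb', group 1 = 'b'; at [16:19] match 'jjj', group 1 = 'j'.
Because there's exactly one group, `findall` drops the full match and keeps group 1 from each hit.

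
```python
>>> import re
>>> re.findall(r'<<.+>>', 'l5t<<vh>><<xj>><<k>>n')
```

['<<vh>><<xj>><<k>>']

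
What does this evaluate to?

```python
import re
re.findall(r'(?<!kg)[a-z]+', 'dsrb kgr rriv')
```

The negative lookahead/lookbehind blocks any match where the forbidden context is present.
Since nothing is captured, `findall` lists the 3 matched substrings directly.

['dsrb', 'kgr', 'rriv']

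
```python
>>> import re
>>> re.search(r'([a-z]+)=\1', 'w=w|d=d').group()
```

`\1` has to match the exact text group 1 already captured.
`re.search` scans for the first position where the pattern succeeds.
The match spans [0:3] → 'w=w'.
Captured: group 1 = 'w'.

'w=w'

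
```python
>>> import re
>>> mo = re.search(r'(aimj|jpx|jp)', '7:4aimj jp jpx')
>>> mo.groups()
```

('aimj',)

The match spans [3:7] → 'aimj'.
Captured: group 1 = 'aimj'.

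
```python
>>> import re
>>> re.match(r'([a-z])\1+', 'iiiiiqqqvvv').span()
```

(0, 5)

`\1` is not a pattern — it's the concrete string captured by group 1, re-applied verbatim.
`re.match` only tries the pattern at the start of the string.
The match spans [0:5] → 'iiiii'.
Captured: group 1 = 'i'.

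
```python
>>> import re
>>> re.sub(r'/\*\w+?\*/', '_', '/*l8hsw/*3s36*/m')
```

'/*l8hsw_m'

Each match is replaced by '_'.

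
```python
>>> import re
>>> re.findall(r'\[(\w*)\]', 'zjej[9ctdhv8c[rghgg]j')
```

['rghgg']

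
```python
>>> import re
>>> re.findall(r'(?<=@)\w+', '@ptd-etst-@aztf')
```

The `(?=…)`/`(?<=…)` assertion just peeks at neighbouring text; it doesn't advance the match position.
`findall` yields the raw match text (2 of them) because the pattern has no groups.

['ptd', 'aztf']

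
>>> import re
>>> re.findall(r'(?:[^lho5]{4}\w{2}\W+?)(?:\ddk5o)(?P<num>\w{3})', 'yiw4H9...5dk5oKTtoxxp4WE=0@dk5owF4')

This matches exactly 4 of any character except [lho5], then exactly 2 of a word character, then one or more of a non-word character (lazy) (non-capturing group); then a digit, then the literal 'dk', then the literal '5o' (non-capturing group); then exactly 3 of a word character (captured as 'num').
Matches: at [0:17] match 'yiw4H9...5dk5oKTt', group 1 = 'KTt'.
With a single group, `findall` returns only what that group captured — 1 item.

['KTt']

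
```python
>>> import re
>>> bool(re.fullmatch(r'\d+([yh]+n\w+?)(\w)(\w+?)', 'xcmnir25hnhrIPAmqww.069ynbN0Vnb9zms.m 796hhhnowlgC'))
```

False

Pattern: one or more of a digit; then one or more of one of [yh], then a literal 'n', then one or more of a word character (lazy) (captured); then a word character (captured); then one or more of a word character (lazy) (captured).
`fullmatch` succeeds only if the pattern covers the string from start to end.
Here the pattern can't cover the whole string, so the call returns None, and `bool(None)` is False.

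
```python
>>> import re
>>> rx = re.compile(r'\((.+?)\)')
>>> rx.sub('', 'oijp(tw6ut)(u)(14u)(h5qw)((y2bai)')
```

Matches: at [4:11] → '(tw6ut)'; at [11:14] → '(u)'; at [14:19] → '(14u)'; at [19:25] → '(h5qw)'; at [25:33] → '((y2bai)'.
Each match is replaced by ''.

'oijp'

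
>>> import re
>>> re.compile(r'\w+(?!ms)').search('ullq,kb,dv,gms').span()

(0, 4)

`(?!…)`/`(?<!…)` only lets a position through if the neighbouring text does NOT match; no characters are consumed.
`re.search` scans for the first position where the pattern succeeds.
The match spans [0:4] → 'ullq'.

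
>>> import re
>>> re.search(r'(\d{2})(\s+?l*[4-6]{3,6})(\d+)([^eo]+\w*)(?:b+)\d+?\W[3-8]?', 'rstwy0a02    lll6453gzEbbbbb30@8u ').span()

(7, 32)

The match spans [7:32] → '02    lll6453gzEbbbbb30@8'.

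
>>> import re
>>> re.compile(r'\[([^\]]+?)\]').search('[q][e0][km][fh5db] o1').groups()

('q',)

`re.search` tries every starting position until one works.
The match spans [0:3] → '[q]'.
Captured: group 1 = 'q'.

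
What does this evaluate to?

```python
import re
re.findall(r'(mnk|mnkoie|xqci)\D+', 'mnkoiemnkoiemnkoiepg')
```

['mnk']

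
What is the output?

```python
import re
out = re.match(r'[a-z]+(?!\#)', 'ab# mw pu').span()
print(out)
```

Because the assertion is negative and zero-width, positions next to the forbidden text are skipped.
`re.match` only tries the pattern at the start of the string.
The match spans [0:1] → 'a'.

(0, 1)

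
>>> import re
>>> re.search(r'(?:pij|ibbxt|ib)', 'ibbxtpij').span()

(0, 5)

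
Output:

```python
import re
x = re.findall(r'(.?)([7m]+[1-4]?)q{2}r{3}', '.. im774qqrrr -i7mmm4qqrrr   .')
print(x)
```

[('i', 'm774'), ('i', '7mmm4')]

This matches optionally any character (captured); then one or more of one of [7m], then optionally a character in [1-4] (captured); then exactly 2 of a literal 'q', then exactly 3 of the literal 'r'.
Multiple groups make `findall` return tuples — one 2-tuple for each match.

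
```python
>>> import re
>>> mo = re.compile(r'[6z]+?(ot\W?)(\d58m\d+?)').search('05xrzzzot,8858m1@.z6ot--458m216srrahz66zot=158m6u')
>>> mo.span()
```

(36, 48)

The match spans [36:48] → 'z66zot=158m6'.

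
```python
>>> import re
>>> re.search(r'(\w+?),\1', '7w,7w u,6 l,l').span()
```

After group 1 captures some text, `\1` only succeeds where that same text appears again.
The match spans [0:5] → '7w,7w'.

(0, 5)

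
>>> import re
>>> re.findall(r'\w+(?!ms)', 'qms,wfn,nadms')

['qms', 'wfn', 'nadms']

`(?!…)`/`(?<!…)` only lets a position through if the neighbouring text does NOT match; no characters are consumed.
Since nothing is captured, `findall` lists the 3 matched substrings directly.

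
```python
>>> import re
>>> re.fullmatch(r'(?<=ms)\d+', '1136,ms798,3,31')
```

None

The lookaround is zero-width — it requires the adjacent text to match without consuming it, so the asserted text isn't part of the match.
For `fullmatch`, every character of the input must be accounted for by the pattern.
Here the string isn't matched end-to-end, so the call returns None.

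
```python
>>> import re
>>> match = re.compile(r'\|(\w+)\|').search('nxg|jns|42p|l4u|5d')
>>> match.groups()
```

('jns',)

The match spans [3:8] → '|jns|'.
Captured: group 1 = 'jns'.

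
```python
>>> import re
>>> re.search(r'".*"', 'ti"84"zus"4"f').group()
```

'"84"zus"4"'

Unlike `match`, `search` isn't anchored — it looks for the pattern anywhere in the string.
The match spans [2:12] → '"84"zus"4"'.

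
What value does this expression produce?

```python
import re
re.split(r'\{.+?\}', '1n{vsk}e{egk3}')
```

['1n', 'e', '']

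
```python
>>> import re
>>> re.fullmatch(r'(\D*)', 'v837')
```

None

`re.fullmatch` is like wrapping the pattern in `^…$` (in single-line mode).
Here the string isn't matched end-to-end, so the call returns None.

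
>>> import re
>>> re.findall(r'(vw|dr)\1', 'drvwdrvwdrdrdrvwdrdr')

['dr', 'dr']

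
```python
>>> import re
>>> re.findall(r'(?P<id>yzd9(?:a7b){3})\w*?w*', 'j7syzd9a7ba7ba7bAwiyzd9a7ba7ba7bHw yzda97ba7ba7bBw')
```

Because the quantifier is non-greedy, it stops expanding at the earliest point where the rest of the pattern can succeed.
Because there's exactly one group, `findall` drops the full match and keeps group 1 from each hit.

['yzd9a7ba7ba7b', 'yzd9a7ba7ba7b']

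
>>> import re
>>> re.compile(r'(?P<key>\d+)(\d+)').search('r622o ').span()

This matches one or more of a digit (captured as 'key'); then one or more of a digit (captured).
The match spans [1:4] → '622'.

(1, 4)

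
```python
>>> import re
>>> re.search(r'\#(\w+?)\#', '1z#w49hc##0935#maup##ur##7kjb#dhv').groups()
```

Unlike `match`, `search` isn't anchored — it looks for the pattern anywhere in the string.
The match spans [2:9] → '#w49hc#'.
Captured: group 1 = 'w49hc'.

('w49hc',)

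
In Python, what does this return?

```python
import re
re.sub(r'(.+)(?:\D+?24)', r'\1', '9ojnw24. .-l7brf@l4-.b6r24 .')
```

'9ojnw24. .-l7brf@l4-.b6 .'

`\1` in the replacement pulls in group 1's text for each match.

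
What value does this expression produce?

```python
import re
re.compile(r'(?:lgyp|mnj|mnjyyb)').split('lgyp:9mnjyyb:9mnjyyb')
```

['', ':9', 'yyb:9', 'yyb']

Branches in `(...|...)` are attempted left-to-right; the first branch that allows the whole pattern to succeed is taken.
Matches to split on: at [0:4] → 'lgyp'; at [6:9] → 'mnj'; at [14:17] → 'mnj'.
Each match becomes a cut point; 4 segments remain.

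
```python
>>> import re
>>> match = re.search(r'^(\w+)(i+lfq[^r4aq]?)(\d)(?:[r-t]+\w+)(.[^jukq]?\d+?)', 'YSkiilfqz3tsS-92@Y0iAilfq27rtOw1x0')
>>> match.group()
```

The match spans [0:16] → 'YSkiilfqz3tsS-92'.

'YSkiilfqz3tsS-92'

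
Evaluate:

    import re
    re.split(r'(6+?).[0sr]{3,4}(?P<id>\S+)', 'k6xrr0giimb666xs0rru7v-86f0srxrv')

['k', '6', 'giimb666xs0rru7v-86f0srxrv', '']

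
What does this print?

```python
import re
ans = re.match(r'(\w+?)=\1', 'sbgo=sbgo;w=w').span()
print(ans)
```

(0, 9)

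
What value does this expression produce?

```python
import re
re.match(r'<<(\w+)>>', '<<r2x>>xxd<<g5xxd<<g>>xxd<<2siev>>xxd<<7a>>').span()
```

`match` is anchored at position 0; if the pattern doesn't fit there, it returns None.
The match spans [0:7] → '<<r2x>>'.

(0, 7)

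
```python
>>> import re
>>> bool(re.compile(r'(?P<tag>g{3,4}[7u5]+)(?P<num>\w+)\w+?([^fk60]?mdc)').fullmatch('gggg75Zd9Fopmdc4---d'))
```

For `fullmatch`, every character of the input must be accounted for by the pattern.
Here there's no way to consume every character, so the call returns None, and `bool(None)` is False.

False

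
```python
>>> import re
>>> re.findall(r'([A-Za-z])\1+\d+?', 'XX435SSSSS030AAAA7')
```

['X', 'S', 'A']

A backreference is literal: `\1` must see the identical characters the first group matched.
Walking the string: at [0:3] match 'XX4', group 1 = 'X'; at [5:11] match 'SSSSS0', group 1 = 'S'; at [13:18] match 'AAAA7', group 1 = 'A'.
Because there's exactly one group, `findall` drops the full match and keeps group 1 from each hit.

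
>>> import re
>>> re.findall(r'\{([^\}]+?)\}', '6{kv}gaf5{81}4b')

['kv', '81']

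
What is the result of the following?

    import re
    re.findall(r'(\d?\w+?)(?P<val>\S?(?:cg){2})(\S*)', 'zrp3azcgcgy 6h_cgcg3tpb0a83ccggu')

Pattern: optionally a digit, then one or more of a word character (lazy) (captured); then optionally a non-whitespace character, then the literal 'cg' repeated 2 times (captured as 'val'); then zero or more of a non-whitespace character (captured).
Multiple groups make `findall` return tuples — one 3-tuple for each match.

[('zrp3a', 'zcgcg', 'y'), ('6h', '_cgcg', '3tpb0a83ccggu')]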